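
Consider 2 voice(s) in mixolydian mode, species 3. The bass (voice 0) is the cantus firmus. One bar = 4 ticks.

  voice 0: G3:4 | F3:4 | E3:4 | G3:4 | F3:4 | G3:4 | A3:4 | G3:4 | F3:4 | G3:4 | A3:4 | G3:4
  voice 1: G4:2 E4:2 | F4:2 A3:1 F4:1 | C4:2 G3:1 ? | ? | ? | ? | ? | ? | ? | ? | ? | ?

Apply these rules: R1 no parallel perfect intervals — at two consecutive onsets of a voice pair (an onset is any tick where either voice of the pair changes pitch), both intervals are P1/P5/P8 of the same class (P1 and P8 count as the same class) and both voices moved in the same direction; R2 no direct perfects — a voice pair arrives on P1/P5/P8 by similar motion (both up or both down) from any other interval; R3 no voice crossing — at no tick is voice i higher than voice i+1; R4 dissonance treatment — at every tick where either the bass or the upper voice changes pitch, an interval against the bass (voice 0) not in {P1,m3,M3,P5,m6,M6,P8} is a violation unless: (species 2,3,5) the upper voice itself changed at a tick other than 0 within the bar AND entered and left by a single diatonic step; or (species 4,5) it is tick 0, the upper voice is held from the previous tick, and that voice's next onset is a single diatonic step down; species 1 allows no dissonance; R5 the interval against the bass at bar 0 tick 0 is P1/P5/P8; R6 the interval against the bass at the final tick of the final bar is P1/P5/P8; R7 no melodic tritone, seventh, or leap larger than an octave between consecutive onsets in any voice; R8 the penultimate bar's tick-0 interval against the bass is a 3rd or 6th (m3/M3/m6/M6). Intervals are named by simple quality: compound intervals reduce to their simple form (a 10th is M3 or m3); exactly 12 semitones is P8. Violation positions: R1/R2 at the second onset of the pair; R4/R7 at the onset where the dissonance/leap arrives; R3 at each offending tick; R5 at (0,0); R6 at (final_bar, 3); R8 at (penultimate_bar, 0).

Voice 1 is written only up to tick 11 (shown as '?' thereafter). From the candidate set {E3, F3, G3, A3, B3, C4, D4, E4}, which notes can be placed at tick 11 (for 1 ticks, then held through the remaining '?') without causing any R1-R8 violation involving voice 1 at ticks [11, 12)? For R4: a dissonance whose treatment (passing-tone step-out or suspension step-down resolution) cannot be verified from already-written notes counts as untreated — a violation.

{B3, C4, E3, E4, G3}

E3: legal
F3: violates R4
G3: legal
A3: violates R4
B3: legal
C4: legal
D4: violates R4
E4: legal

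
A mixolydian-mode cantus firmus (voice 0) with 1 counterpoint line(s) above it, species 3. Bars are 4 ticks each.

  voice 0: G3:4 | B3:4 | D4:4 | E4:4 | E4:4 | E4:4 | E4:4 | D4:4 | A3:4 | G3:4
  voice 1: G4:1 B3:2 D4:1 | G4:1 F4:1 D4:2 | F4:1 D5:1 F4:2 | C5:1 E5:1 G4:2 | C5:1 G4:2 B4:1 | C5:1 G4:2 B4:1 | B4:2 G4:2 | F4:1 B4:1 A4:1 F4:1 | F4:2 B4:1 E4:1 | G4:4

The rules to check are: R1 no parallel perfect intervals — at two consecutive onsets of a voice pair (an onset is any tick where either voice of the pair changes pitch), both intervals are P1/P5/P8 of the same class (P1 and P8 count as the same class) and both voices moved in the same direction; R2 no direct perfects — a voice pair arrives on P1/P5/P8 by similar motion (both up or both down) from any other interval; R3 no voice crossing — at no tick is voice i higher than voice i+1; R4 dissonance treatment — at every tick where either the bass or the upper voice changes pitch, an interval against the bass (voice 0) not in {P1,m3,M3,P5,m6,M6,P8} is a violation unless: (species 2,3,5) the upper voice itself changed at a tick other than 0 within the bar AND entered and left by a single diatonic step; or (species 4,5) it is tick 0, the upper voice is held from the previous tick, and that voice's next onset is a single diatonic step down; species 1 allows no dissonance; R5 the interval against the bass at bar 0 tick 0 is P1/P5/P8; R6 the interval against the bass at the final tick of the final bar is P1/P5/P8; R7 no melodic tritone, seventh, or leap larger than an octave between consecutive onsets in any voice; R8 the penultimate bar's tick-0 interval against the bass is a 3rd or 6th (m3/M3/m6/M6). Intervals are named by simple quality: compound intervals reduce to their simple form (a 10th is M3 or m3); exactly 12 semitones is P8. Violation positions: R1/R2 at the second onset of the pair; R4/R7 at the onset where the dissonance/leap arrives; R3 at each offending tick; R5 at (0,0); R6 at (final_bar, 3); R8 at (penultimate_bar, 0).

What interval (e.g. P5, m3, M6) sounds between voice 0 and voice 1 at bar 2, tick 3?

m3

voice 0=D4 voice 1=F4 -> m3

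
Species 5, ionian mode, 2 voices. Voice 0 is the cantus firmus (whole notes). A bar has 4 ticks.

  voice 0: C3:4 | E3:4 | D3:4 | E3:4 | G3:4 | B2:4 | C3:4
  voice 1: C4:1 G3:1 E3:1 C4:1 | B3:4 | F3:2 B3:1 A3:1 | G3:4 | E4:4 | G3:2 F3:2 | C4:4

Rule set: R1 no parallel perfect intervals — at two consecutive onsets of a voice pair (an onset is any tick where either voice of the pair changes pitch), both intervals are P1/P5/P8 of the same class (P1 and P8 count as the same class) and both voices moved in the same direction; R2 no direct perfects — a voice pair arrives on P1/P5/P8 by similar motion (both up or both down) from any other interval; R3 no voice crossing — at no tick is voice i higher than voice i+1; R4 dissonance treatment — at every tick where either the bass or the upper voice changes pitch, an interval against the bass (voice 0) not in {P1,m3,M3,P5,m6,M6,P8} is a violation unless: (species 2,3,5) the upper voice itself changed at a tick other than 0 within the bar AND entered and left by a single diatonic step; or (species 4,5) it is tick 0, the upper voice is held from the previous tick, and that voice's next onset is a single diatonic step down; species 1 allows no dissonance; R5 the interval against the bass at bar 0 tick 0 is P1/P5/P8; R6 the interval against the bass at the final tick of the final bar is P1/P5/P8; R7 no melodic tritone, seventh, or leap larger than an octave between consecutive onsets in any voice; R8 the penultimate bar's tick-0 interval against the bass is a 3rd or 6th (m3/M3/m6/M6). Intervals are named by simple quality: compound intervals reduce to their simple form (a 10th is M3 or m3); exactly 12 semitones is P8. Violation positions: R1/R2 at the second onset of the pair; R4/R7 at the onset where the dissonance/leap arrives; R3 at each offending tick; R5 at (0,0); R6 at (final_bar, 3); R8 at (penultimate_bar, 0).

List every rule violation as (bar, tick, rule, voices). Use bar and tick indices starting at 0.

(2, 0, R7, (1,))
(2, 2, R7, (1,))
(5, 2, R4, (0, 1))
(6, 0, R2, (0, 1))

bar 0: v0=C3 v1=C4 downbeat P8
bar 1: v0=E3 v1=B3 downbeat P5
bar 2: v0=D3 v1=F3 downbeat m3
bar 3: v0=E3 v1=G3 downbeat m3
bar 4: v0=G3 v1=E4 downbeat M6
bar 5: v0=B2 v1=G3 downbeat m6
bar 6: v0=C3 v1=C4 downbeat P8
  -> R7 @ bar 2 tick 0 v(1,): B3->F3 leap 6st
  -> R7 @ bar 2 tick 2 v(1,): F3->B3 leap 6st
  -> R4 @ bar 5 tick 2 v(0, 1): B2/F3 TT untreated
  -> R2 @ bar 6 tick 0 v(0, 1): B2/F3 TT -> C3/C4 P8 similar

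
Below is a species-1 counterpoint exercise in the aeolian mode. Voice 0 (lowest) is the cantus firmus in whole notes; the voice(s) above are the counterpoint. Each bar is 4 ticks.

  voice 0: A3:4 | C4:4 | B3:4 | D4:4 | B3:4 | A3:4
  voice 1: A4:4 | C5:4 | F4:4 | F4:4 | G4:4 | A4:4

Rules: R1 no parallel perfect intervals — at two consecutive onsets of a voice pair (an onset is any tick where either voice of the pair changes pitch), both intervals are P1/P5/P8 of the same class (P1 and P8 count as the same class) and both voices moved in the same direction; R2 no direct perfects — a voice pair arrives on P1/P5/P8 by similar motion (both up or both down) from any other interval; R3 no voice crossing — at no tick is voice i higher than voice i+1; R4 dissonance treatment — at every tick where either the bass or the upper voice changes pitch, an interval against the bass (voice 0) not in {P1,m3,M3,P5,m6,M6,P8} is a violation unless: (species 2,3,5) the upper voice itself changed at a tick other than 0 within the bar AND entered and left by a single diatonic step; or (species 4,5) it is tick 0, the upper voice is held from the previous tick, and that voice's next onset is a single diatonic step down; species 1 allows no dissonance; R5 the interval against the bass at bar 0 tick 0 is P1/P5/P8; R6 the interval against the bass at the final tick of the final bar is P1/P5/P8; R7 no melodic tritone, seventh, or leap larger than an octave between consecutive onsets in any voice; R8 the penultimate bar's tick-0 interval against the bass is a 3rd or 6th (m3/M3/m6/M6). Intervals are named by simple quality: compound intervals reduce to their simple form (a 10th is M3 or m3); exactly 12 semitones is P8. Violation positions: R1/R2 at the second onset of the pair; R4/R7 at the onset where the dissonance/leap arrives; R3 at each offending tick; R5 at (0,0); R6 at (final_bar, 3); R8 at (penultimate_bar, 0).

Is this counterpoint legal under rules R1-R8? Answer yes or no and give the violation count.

No (2 violations)

bar 0: v0=A3 v1=A4 (P8)
bar 1: v0=C4 v1=C5 (P8)
bar 2: v0=B3 v1=F4 (TT)
bar 3: v0=D4 v1=F4 (m3)
bar 4: v0=B3 v1=G4 (m6)
bar 5: v0=A3 v1=A4 (P8)
  R1 @ bar1.0: A3/A4 P8 -> C4/C5 P8 similar
  R4 @ bar2.0: B3/F4 TT untreated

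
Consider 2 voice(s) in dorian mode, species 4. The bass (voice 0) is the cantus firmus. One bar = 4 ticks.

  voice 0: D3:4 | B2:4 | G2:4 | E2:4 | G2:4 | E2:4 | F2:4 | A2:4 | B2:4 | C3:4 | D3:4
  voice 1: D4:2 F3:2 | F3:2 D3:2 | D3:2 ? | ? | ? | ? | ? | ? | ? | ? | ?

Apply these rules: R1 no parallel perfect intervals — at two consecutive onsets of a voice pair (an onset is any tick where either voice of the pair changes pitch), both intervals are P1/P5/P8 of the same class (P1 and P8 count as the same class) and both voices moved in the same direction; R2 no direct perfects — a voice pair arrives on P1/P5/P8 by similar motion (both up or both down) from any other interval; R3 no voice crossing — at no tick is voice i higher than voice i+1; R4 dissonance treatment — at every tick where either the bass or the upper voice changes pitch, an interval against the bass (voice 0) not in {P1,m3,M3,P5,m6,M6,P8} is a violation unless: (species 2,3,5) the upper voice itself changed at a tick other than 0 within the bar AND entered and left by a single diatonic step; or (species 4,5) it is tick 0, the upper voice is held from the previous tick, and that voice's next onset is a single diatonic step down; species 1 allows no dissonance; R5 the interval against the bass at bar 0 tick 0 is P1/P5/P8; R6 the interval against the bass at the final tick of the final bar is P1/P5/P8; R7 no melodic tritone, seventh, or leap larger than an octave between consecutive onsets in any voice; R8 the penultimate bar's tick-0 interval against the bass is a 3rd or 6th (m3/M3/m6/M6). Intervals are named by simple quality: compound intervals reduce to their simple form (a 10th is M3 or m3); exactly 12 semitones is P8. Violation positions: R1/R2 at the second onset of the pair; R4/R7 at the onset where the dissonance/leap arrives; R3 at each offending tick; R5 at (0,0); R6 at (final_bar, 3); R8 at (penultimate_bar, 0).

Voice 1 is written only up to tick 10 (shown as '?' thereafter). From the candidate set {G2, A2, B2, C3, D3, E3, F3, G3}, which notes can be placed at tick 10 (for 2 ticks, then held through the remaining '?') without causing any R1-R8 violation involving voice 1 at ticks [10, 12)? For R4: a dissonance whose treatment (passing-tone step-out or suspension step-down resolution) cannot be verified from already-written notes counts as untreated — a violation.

G2: legal
A2: violates R4
B2: legal
C3: violates R4
D3: legal
E3: legal
F3: violates R4
G3: legal

{B2, D3, E3, G2, G3}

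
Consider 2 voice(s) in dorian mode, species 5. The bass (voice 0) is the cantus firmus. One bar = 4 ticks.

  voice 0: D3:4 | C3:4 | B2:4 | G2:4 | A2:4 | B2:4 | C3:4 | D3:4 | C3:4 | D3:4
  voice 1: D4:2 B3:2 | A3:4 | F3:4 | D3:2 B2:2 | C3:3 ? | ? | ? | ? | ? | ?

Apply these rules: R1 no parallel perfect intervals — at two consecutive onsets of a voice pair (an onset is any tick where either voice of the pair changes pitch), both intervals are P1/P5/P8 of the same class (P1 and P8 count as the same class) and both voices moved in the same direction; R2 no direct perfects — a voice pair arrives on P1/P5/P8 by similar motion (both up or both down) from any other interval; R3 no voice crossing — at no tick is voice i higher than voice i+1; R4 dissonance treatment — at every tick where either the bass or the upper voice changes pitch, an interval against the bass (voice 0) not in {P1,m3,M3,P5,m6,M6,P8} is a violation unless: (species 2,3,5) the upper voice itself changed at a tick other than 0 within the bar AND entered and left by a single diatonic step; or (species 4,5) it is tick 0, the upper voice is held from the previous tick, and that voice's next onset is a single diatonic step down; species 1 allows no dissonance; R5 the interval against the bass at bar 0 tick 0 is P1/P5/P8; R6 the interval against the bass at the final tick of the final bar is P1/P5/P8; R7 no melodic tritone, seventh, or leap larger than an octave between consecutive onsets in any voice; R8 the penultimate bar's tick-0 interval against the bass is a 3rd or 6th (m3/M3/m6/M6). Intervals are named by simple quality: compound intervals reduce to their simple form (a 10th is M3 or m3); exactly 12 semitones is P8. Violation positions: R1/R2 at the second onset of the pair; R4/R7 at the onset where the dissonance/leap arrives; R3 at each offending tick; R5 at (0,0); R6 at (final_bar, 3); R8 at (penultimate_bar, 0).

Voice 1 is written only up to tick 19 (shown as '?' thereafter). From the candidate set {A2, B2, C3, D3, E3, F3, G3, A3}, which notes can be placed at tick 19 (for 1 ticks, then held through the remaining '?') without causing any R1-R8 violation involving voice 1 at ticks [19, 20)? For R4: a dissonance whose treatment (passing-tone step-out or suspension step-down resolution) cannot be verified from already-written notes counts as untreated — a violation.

A2: legal
B2: violates R4
C3: legal
D3: violates R4
E3: legal
F3: legal
G3: violates R4
A3: legal

{A2, A3, C3, E3, F3}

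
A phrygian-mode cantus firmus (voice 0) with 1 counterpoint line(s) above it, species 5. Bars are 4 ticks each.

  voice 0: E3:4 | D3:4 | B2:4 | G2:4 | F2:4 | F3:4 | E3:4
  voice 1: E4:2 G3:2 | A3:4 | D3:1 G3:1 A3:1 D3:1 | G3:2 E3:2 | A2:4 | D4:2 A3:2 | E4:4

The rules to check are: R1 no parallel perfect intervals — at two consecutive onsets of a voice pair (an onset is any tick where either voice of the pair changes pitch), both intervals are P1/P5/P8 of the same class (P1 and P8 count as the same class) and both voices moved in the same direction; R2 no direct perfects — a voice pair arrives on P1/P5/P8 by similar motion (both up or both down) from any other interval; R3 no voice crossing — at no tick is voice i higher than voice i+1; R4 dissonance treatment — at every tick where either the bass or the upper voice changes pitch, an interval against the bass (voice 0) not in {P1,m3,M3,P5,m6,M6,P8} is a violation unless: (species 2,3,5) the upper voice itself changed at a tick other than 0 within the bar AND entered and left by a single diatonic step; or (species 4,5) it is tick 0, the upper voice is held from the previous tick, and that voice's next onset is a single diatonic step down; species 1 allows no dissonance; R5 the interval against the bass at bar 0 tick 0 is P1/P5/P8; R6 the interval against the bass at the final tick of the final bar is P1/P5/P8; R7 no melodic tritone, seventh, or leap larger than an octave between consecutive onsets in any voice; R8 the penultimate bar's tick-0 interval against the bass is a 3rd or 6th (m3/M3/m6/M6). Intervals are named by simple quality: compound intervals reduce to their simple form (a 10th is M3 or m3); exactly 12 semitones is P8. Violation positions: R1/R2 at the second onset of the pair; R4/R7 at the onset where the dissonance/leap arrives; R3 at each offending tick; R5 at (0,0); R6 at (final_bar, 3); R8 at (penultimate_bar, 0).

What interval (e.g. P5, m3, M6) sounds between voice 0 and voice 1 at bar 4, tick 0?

voice 0=F2 voice 1=A2 -> M3

M3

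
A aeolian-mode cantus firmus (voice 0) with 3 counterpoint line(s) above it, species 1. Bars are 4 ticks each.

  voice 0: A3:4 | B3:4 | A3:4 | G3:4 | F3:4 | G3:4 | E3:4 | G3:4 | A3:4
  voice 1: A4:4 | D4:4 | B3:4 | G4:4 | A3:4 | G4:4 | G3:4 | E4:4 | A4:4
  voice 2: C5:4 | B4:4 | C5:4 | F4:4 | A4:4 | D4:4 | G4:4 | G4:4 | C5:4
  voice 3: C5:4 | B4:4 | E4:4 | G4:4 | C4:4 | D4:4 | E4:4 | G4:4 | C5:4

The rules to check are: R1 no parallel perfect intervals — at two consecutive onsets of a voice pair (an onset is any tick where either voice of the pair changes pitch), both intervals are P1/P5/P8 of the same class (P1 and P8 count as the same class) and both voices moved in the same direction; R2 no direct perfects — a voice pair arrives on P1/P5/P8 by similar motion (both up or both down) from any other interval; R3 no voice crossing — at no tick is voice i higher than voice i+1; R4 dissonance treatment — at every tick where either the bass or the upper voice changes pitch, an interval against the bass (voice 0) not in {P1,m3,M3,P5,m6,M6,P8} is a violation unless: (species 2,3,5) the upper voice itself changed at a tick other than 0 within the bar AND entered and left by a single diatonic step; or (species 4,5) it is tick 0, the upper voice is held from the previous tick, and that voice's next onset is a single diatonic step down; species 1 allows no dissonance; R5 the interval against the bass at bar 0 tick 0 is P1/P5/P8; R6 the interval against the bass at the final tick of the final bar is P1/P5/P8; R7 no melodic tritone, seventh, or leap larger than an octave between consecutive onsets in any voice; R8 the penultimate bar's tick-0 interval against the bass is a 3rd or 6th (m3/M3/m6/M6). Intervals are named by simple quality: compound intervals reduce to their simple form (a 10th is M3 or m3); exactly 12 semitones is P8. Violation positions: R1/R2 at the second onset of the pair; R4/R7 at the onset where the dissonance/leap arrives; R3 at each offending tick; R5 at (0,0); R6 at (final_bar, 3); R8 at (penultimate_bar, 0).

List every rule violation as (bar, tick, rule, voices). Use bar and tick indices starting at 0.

bar 0: v0=A3 v1=A4 v2=C5 v3=C5 downbeat m3
bar 1: v0=B3 v1=D4 v2=B4 v3=B4 downbeat P8
bar 2: v0=A3 v1=B3 v2=C5 v3=E4 downbeat P5
bar 3: v0=G3 v1=G4 v2=F4 v3=G4 downbeat P8
bar 4: v0=F3 v1=A3 v2=A4 v3=C4 downbeat P5
bar 5: v0=G3 v1=G4 v2=D4 v3=D4 downbeat P5
bar 6: v0=E3 v1=G3 v2=G4 v3=E4 downbeat P8
bar 7: v0=G3 v1=E4 v2=G4 v3=G4 downbeat P8
bar 8: v0=A3 v1=A4 v2=C5 v3=C5 downbeat m3
  -> R5 @ bar 0 tick 0 v(0, 2): opens on m3
  -> R5 @ bar 0 tick 0 v(0, 3): opens on m3
  -> R1 @ bar 1 tick 0 v(2, 3): C5/C5 P1 -> B4/B4 P1 similar
  -> R2 @ bar 2 tick 0 v(0, 3): B3/B4 P8 -> A3/E4 P5 similar
  -> R3 @ bar 2 tick 0 v(2, 3): C5 above E4
  -> R4 @ bar 2 tick 0 v(0, 1): A3/B3 M2 untreated
  -> R3 @ bar 2 tick 1 v(2, 3): C5 above E4
  -> R3 @ bar 2 tick 2 v(2, 3): C5 above E4
  -> R3 @ bar 2 tick 3 v(2, 3): C5 above E4
  -> R2 @ bar 3 tick 0 v(1, 3): B3/E4 P4 -> G4/G4 P1 similar
  -> R3 @ bar 3 tick 0 v(1, 2): G4 above F4
  -> R4 @ bar 3 tick 0 v(0, 2): G3/F4 m7 untreated
  -> R3 @ bar 3 tick 1 v(1, 2): G4 above F4
  -> R3 @ bar 3 tick 2 v(1, 2): G4 above F4
  -> R3 @ bar 3 tick 3 v(1, 2): G4 above F4
  -> R2 @ bar 4 tick 0 v(0, 3): G3/G4 P8 -> F3/C4 P5 similar
  -> R3 @ bar 4 tick 0 v(2, 3): A4 above C4
  -> R7 @ bar 4 tick 0 v(1,): G4->A3 leap 10st
  -> R3 @ bar 4 tick 1 v(2, 3): A4 above C4
  -> R3 @ bar 4 tick 2 v(2, 3): A4 above C4
  -> R3 @ bar 4 tick 3 v(2, 3): A4 above C4
  -> R1 @ bar 5 tick 0 v(0, 3): F3/C4 P5 -> G3/D4 P5 similar
  -> R2 @ bar 5 tick 0 v(0, 1): F3/A3 M3 -> G3/G4 P8 similar
  -> R3 @ bar 5 tick 0 v(1, 2): G4 above D4
  -> R7 @ bar 5 tick 0 v(1,): A3->G4 leap 10st
  -> R3 @ bar 5 tick 1 v(1, 2): G4 above D4
  -> R3 @ bar 5 tick 2 v(1, 2): G4 above D4
  -> R3 @ bar 5 tick 3 v(1, 2): G4 above D4
  -> R3 @ bar 6 tick 0 v(2, 3): G4 above E4
  -> R3 @ bar 6 tick 1 v(2, 3): G4 above E4
  -> R3 @ bar 6 tick 2 v(2, 3): G4 above E4
  -> R3 @ bar 6 tick 3 v(2, 3): G4 above E4
  -> R1 @ bar 7 tick 0 v(0, 3): E3/E4 P8 -> G3/G4 P8 similar
  -> R8 @ bar 7 tick 0 v(0, 2): penult P8 not 3rd/6th
  -> R8 @ bar 7 tick 0 v(0, 3): penult P8 not 3rd/6th
  -> R1 @ bar 8 tick 0 v(2, 3): G4/G4 P1 -> C5/C5 P1 similar
  -> R2 @ bar 8 tick 0 v(0, 1): G3/E4 M6 -> A3/A4 P8 similar
  -> R6 @ bar 8 tick 3 v(0, 2): closes on m3
  -> R6 @ bar 8 tick 3 v(0, 3): closes on m3

(0, 0, R5, (0, 2))
(0, 0, R5, (0, 3))
(1, 0, R1, (2, 3))
(2, 0, R2, (0, 3))
(2, 0, R3, (2, 3))
(2, 0, R4, (0, 1))
(2, 1, R3, (2, 3))
(2, 2, R3, (2, 3))
(2, 3, R3, (2, 3))
(3, 0, R2, (1, 3))
(3, 0, R3, (1, 2))
(3, 0, R4, (0, 2))
(3, 1, R3, (1, 2))
(3, 2, R3, (1, 2))
(3, 3, R3, (1, 2))
(4, 0, R2, (0, 3))
(4, 0, R3, (2, 3))
(4, 0, R7, (1,))
(4, 1, R3, (2, 3))
(4, 2, R3, (2, 3))
(4, 3, R3, (2, 3))
(5, 0, R1, (0, 3))
(5, 0, R2, (0, 1))
(5, 0, R3, (1, 2))
(5, 0, R7, (1,))
(5, 1, R3, (1, 2))
(5, 2, R3, (1, 2))
(5, 3, R3, (1, 2))
(6, 0, R3, (2, 3))
(6, 1, R3, (2, 3))
(6, 2, R3, (2, 3))
(6, 3, R3, (2, 3))
(7, 0, R1, (0, 3))
(7, 0, R8, (0, 2))
(7, 0, R8, (0, 3))
(8, 0, R1, (2, 3))
(8, 0, R2, (0, 1))
(8, 3, R6, (0, 2))
(8, 3, R6, (0, 3))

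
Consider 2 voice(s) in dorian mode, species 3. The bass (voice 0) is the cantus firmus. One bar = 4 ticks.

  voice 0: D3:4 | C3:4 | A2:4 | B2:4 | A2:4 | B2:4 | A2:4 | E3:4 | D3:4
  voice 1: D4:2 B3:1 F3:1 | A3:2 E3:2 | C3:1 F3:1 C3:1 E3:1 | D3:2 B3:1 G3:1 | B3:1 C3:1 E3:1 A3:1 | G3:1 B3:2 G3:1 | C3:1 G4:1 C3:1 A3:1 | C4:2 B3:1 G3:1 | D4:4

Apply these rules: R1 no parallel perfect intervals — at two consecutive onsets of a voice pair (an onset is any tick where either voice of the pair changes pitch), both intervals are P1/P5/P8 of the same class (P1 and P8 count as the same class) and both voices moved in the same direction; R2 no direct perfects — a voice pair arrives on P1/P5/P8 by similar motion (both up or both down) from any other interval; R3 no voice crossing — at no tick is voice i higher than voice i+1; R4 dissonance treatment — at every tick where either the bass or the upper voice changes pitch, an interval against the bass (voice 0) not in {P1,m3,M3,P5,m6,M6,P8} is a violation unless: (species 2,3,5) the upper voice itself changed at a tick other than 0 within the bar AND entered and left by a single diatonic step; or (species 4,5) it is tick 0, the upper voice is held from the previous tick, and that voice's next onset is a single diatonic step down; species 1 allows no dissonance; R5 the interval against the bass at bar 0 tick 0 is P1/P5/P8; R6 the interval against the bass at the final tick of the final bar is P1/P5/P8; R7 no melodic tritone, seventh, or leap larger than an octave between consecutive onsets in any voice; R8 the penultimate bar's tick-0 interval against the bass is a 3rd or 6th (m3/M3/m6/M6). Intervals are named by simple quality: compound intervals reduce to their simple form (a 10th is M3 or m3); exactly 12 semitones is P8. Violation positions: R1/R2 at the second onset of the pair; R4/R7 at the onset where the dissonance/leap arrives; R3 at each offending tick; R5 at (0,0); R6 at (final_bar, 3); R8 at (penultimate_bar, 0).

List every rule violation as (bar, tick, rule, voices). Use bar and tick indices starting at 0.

bar 0: v0=D3 v1=D4 downbeat P8
bar 1: v0=C3 v1=A3 downbeat M6
bar 2: v0=A2 v1=C3 downbeat m3
bar 3: v0=B2 v1=D3 downbeat m3
bar 4: v0=A2 v1=B3 downbeat M2
bar 5: v0=B2 v1=G3 downbeat m6
bar 6: v0=A2 v1=C3 downbeat m3
bar 7: v0=E3 v1=C4 downbeat m6
bar 8: v0=D3 v1=D4 downbeat P8
  -> R7 @ bar 0 tick 3 v(1,): B3->F3 leap 6st
  -> R4 @ bar 4 tick 0 v(0, 1): A2/B3 M2 untreated
  -> R7 @ bar 4 tick 1 v(1,): B3->C3 leap 11st
  -> R4 @ bar 6 tick 1 v(0, 1): A2/G4 m7 untreated
  -> R7 @ bar 6 tick 1 v(1,): C3->G4 leap 19st
  -> R7 @ bar 6 tick 2 v(1,): G4->C3 leap 19st

(0, 3, R7, (1,))
(4, 0, R4, (0, 1))
(4, 1, R7, (1,))
(6, 1, R4, (0, 1))
(6, 1, R7, (1,))
(6, 2, R7, (1,))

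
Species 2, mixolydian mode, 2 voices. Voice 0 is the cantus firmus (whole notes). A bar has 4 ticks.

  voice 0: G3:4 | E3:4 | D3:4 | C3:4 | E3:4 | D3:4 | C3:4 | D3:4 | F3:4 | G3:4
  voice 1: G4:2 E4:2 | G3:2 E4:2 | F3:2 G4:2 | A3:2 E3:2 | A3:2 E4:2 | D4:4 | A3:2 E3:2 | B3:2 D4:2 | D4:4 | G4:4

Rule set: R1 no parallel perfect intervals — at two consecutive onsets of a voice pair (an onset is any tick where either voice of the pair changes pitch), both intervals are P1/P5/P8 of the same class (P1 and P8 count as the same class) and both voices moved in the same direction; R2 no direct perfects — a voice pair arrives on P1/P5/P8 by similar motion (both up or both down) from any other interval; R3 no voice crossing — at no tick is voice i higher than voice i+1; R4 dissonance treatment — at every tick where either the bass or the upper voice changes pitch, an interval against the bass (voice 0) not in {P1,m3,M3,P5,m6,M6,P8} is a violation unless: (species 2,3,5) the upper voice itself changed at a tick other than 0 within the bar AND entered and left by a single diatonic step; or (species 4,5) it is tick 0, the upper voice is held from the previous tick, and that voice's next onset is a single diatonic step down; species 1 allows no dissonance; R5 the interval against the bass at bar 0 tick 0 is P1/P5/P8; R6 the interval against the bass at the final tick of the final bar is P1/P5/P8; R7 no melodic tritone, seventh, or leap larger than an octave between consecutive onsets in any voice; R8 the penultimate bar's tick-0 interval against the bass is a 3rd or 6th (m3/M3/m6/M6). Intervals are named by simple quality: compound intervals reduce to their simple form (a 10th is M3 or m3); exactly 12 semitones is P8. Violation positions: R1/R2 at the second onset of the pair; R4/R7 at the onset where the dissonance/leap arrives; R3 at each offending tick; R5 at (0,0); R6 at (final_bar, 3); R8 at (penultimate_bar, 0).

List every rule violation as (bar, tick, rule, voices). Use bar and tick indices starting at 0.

bar 0: v0=G3 v1=G4 downbeat P8
bar 1: v0=E3 v1=G3 downbeat m3
bar 2: v0=D3 v1=F3 downbeat m3
bar 3: v0=C3 v1=A3 downbeat M6
bar 4: v0=E3 v1=A3 downbeat P4
bar 5: v0=D3 v1=D4 downbeat P8
bar 6: v0=C3 v1=A3 downbeat M6
bar 7: v0=D3 v1=B3 downbeat M6
bar 8: v0=F3 v1=D4 downbeat M6
bar 9: v0=G3 v1=G4 downbeat P8
  -> R7 @ bar 2 tick 0 v(1,): E4->F3 leap 11st
  -> R4 @ bar 2 tick 2 v(0, 1): D3/G4 P4 untreated
  -> R7 @ bar 2 tick 2 v(1,): F3->G4 leap 14st
  -> R7 @ bar 3 tick 0 v(1,): G4->A3 leap 10st
  -> R4 @ bar 4 tick 0 v(0, 1): E3/A3 P4 untreated
  -> R1 @ bar 5 tick 0 v(0, 1): E3/E4 P8 -> D3/D4 P8 similar
  -> R2 @ bar 9 tick 0 v(0, 1): F3/D4 M6 -> G3/G4 P8 similar

(2, 0, R7, (1,))
(2, 2, R4, (0, 1))
(2, 2, R7, (1,))
(3, 0, R7, (1,))
(4, 0, R4, (0, 1))
(5, 0, R1, (0, 1))
(9, 0, R2, (0, 1))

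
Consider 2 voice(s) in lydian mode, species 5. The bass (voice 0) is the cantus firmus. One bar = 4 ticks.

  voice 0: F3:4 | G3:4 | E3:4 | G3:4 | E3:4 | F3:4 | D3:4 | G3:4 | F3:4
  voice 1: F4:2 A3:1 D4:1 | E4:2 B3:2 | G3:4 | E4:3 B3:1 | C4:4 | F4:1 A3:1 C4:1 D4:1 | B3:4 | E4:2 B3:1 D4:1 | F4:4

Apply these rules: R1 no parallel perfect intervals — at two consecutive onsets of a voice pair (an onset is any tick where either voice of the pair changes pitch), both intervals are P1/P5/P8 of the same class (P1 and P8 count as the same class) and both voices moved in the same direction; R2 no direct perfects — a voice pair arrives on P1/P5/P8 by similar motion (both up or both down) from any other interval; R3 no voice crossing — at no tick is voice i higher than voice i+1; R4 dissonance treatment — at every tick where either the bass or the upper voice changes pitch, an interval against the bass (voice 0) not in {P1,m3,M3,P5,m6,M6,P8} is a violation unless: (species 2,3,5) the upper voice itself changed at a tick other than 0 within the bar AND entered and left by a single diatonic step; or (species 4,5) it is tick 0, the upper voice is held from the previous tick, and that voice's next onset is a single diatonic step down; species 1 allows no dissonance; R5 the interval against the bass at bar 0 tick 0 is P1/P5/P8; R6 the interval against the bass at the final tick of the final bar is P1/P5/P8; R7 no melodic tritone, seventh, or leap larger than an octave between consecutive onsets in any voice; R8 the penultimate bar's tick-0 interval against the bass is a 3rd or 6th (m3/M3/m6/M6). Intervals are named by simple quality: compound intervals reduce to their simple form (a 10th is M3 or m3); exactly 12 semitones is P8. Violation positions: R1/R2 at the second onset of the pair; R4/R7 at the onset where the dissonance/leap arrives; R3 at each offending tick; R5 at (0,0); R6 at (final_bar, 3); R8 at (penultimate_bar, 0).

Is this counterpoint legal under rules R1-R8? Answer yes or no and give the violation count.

bar 0: v0=F3 v1=F4 (P8)
bar 1: v0=G3 v1=E4 (M6)
bar 2: v0=E3 v1=G3 (m3)
bar 3: v0=G3 v1=E4 (M6)
bar 4: v0=E3 v1=C4 (m6)
bar 5: v0=F3 v1=F4 (P8)
bar 6: v0=D3 v1=B3 (M6)
bar 7: v0=G3 v1=E4 (M6)
bar 8: v0=F3 v1=F4 (P8)
  R2 @ bar5.0: E3/C4 m6 -> F3/F4 P8 similar

No (1 violations)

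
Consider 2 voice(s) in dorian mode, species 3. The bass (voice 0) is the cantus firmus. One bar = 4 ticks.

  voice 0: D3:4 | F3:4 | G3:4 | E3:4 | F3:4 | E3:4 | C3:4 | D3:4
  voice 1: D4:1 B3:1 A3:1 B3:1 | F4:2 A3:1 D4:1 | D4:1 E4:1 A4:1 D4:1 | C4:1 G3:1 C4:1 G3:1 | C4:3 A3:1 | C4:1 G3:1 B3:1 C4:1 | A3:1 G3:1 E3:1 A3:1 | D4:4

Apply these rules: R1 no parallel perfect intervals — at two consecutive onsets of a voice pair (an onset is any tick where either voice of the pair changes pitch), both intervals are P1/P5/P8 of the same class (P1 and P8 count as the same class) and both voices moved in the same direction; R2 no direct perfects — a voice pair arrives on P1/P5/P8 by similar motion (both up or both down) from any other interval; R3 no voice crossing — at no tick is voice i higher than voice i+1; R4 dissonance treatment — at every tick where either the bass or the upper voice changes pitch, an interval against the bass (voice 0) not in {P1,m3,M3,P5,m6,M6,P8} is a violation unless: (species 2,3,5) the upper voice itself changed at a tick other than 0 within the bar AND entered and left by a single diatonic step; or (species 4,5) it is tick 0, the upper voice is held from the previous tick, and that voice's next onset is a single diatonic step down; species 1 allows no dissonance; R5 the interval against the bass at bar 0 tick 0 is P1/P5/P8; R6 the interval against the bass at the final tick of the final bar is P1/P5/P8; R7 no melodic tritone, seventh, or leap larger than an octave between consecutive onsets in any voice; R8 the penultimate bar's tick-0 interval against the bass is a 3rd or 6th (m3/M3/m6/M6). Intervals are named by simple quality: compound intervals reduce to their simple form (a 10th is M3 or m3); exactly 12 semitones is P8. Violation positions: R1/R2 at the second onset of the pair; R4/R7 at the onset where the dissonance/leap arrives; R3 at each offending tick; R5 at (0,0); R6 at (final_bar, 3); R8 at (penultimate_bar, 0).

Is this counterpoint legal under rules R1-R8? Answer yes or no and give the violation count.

No (5 violations)

bar 0: v0=D3 v1=D4 (P8)
bar 1: v0=F3 v1=F4 (P8)
bar 2: v0=G3 v1=D4 (P5)
bar 3: v0=E3 v1=C4 (m6)
bar 4: v0=F3 v1=C4 (P5)
bar 5: v0=E3 v1=C4 (m6)
bar 6: v0=C3 v1=A3 (M6)
bar 7: v0=D3 v1=D4 (P8)
  R2 @ bar1.0: D3/B3 M6 -> F3/F4 P8 similar
  R7 @ bar1.0: B3->F4 leap 6st
  R4 @ bar2.2: G3/A4 M2 untreated
  R2 @ bar4.0: E3/G3 m3 -> F3/C4 P5 similar
  R2 @ bar7.0: C3/A3 M6 -> D3/D4 P8 similar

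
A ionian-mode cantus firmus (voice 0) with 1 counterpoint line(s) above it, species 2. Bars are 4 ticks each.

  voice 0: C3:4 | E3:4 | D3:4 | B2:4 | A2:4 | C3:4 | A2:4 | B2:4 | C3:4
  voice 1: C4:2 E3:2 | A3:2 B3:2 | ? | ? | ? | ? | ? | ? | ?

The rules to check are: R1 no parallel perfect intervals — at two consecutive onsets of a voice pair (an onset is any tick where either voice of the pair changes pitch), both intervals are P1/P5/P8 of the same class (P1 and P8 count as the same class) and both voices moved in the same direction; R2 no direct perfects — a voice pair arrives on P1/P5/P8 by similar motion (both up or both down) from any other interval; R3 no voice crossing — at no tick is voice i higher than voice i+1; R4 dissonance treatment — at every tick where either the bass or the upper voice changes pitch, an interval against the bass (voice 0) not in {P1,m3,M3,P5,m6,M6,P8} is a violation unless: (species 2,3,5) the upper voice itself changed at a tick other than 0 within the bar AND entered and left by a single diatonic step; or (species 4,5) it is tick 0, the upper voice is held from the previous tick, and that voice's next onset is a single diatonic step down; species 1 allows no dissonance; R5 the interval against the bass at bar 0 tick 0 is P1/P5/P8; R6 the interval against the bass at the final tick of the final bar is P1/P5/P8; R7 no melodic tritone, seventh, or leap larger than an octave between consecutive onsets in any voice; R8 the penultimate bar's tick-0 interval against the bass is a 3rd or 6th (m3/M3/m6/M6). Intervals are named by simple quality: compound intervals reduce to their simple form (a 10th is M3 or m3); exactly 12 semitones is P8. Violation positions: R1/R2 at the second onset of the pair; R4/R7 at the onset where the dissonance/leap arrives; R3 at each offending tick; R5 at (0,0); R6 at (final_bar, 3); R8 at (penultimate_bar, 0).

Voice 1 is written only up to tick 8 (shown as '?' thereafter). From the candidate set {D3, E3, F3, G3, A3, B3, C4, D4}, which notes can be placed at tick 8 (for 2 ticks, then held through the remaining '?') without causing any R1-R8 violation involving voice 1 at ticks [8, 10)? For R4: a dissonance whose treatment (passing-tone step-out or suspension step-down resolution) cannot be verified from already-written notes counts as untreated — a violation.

D3: violates R2
E3: violates R4
F3: violates R7
G3: violates R4
A3: violates R1
B3: legal
C4: violates R4
D4: legal

{B3, D4}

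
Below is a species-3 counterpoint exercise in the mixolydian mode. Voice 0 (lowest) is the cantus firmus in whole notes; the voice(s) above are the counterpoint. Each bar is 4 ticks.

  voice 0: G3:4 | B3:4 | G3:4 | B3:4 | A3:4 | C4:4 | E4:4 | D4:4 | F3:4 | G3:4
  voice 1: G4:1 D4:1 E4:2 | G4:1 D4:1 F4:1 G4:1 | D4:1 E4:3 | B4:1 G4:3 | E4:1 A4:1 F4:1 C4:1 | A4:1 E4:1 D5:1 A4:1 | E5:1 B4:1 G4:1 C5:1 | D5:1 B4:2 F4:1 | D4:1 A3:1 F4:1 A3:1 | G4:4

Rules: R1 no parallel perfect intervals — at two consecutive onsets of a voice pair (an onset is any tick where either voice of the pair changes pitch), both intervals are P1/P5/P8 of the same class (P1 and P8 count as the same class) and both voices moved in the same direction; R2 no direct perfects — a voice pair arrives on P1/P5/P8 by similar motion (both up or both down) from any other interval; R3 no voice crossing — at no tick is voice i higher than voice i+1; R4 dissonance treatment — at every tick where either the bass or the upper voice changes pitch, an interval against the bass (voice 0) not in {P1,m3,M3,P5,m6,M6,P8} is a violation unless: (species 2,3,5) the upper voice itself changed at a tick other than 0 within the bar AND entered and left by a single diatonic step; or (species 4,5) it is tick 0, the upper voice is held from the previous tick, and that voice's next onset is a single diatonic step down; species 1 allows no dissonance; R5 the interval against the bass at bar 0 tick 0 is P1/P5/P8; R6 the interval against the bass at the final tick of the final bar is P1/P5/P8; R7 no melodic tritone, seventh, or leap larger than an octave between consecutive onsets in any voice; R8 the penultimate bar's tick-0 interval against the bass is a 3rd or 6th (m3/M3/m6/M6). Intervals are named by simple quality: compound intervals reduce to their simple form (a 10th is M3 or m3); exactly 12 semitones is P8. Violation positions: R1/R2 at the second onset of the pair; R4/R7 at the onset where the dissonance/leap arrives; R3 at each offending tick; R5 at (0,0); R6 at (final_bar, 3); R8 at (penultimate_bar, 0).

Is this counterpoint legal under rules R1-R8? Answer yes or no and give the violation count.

bar 0: v0=G3 v1=G4 (P8)
bar 1: v0=B3 v1=G4 (m6)
bar 2: v0=G3 v1=D4 (P5)
bar 3: v0=B3 v1=B4 (P8)
bar 4: v0=A3 v1=E4 (P5)
bar 5: v0=C4 v1=A4 (M6)
bar 6: v0=E4 v1=E5 (P8)
bar 7: v0=D4 v1=D5 (P8)
bar 8: v0=F3 v1=D4 (M6)
bar 9: v0=G3 v1=G4 (P8)
  R4 @ bar1.2: B3/F4 TT untreated
  R2 @ bar2.0: B3/G4 m6 -> G3/D4 P5 similar
  R2 @ bar3.0: G3/E4 M6 -> B3/B4 P8 similar
  R2 @ bar4.0: B3/G4 m6 -> A3/E4 P5 similar
  R4 @ bar5.2: C4/D5 M2 untreated
  R7 @ bar5.2: E4->D5 leap 10st
  R2 @ bar6.0: C4/A4 M6 -> E4/E5 P8 similar
  R7 @ bar7.3: B4->F4 leap 6st
  R2 @ bar9.0: F3/A3 M3 -> G3/G4 P8 similar
  R7 @ bar9.0: A3->G4 leap 10st

No (10 violations)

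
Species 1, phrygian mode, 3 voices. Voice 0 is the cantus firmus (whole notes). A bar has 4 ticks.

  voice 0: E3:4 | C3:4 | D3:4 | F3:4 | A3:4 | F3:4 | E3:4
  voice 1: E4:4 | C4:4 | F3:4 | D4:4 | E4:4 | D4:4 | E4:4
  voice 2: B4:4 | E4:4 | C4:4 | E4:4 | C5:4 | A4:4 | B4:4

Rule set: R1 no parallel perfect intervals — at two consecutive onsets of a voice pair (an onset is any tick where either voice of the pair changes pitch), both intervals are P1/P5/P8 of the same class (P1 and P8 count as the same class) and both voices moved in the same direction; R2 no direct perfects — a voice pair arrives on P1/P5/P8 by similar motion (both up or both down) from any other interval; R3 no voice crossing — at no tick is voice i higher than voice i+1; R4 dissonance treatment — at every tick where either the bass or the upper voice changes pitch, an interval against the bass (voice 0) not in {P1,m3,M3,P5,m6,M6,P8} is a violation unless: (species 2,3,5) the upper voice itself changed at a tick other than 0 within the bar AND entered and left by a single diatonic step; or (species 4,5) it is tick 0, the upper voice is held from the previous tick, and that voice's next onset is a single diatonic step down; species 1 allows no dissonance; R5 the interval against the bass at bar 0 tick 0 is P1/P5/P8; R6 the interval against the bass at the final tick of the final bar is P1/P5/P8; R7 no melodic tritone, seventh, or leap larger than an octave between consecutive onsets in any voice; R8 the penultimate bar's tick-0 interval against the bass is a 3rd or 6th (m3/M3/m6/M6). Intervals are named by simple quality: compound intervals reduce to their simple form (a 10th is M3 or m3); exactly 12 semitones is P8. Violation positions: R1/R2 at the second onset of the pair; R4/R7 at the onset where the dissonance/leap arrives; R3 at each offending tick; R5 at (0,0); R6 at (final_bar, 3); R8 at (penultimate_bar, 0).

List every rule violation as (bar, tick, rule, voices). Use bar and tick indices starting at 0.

(1, 0, R1, (0, 1))
(2, 0, R2, (1, 2))
(2, 0, R4, (0, 2))
(3, 0, R4, (0, 2))
(4, 0, R2, (0, 1))
(5, 0, R2, (1, 2))
(6, 0, R1, (1, 2))

bar 0: v0=E3 v1=E4 v2=B4 downbeat P5
bar 1: v0=C3 v1=C4 v2=E4 downbeat M3
bar 2: v0=D3 v1=F3 v2=C4 downbeat m7
bar 3: v0=F3 v1=D4 v2=E4 downbeat M7
bar 4: v0=A3 v1=E4 v2=C5 downbeat m3
bar 5: v0=F3 v1=D4 v2=A4 downbeat M3
bar 6: v0=E3 v1=E4 v2=B4 downbeat P5
  -> R1 @ bar 1 tick 0 v(0, 1): E3/E4 P8 -> C3/C4 P8 similar
  -> R2 @ bar 2 tick 0 v(1, 2): C4/E4 M3 -> F3/C4 P5 similar
  -> R4 @ bar 2 tick 0 v(0, 2): D3/C4 m7 untreated
  -> R4 @ bar 3 tick 0 v(0, 2): F3/E4 M7 untreated
  -> R2 @ bar 4 tick 0 v(0, 1): F3/D4 M6 -> A3/E4 P5 similar
  -> R2 @ bar 5 tick 0 v(1, 2): E4/C5 m6 -> D4/A4 P5 similar
  -> R1 @ bar 6 tick 0 v(1, 2): D4/A4 P5 -> E4/B4 P5 similar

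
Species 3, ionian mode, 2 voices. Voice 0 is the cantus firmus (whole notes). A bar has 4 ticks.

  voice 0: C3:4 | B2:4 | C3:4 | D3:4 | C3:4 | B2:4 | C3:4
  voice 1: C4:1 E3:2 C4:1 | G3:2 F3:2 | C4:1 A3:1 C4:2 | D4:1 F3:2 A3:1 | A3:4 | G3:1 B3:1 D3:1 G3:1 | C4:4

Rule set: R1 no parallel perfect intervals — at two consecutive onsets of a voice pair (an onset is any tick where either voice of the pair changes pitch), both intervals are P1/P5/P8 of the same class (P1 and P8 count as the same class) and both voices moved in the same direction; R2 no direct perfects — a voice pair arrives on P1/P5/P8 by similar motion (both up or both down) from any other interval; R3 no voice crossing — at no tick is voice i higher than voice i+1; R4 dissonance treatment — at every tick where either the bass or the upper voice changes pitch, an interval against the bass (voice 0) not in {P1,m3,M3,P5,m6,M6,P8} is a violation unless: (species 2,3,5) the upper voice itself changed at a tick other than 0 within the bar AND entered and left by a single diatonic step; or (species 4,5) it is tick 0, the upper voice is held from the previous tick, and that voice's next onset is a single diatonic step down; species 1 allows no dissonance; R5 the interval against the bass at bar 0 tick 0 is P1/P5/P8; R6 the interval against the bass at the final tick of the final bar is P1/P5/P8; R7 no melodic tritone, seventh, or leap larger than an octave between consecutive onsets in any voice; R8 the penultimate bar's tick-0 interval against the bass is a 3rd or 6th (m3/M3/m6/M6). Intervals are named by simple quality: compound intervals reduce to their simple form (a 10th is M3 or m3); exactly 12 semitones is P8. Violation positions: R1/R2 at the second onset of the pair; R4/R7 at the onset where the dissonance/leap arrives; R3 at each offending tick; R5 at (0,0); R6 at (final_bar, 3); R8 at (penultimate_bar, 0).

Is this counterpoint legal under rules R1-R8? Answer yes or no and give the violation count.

No (4 violations)

bar 0: v0=C3 v1=C4 (P8)
bar 1: v0=B2 v1=G3 (m6)
bar 2: v0=C3 v1=C4 (P8)
bar 3: v0=D3 v1=D4 (P8)
bar 4: v0=C3 v1=A3 (M6)
bar 5: v0=B2 v1=G3 (m6)
bar 6: v0=C3 v1=C4 (P8)
  R4 @ bar1.2: B2/F3 TT untreated
  R2 @ bar2.0: B2/F3 TT -> C3/C4 P8 similar
  R1 @ bar3.0: C3/C4 P8 -> D3/D4 P8 similar
  R2 @ bar6.0: B2/G3 m6 -> C3/C4 P8 similar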